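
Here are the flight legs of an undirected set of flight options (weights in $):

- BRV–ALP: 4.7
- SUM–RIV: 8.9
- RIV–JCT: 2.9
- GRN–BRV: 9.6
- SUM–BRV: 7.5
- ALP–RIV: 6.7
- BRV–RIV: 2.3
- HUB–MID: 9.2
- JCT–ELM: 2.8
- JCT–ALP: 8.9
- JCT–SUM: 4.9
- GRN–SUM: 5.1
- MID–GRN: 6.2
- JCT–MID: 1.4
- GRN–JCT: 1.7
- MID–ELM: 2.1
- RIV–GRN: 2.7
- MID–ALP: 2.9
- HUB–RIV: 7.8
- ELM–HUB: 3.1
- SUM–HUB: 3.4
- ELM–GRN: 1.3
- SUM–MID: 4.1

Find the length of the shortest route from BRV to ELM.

$6.3

Enumerating some paths:
BRV - RIV - GRN - ELM: 2.3+2.7+1.3 = 6.3
BRV - RIV - JCT - ELM: 2.3+2.9+2.8 = 8
Cheapest is BRV - RIV - GRN - ELM at $6.3.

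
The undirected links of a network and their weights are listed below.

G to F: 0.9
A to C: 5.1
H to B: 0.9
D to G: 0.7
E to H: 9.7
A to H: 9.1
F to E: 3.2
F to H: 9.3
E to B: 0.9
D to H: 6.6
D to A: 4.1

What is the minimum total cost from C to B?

14.9

Compare a few routes:
C–A–D–H–B: 5.1+4.1+6.6+0.9 = 16.7
C–A–H–B: 5.1+9.1+0.9 = 15.1
C–A–D–G–F–E–B: 5.1+4.1+0.7+0.9+3.2+0.9 = 14.9
Cheapest is C–A–D–G–F–E–B at 14.9.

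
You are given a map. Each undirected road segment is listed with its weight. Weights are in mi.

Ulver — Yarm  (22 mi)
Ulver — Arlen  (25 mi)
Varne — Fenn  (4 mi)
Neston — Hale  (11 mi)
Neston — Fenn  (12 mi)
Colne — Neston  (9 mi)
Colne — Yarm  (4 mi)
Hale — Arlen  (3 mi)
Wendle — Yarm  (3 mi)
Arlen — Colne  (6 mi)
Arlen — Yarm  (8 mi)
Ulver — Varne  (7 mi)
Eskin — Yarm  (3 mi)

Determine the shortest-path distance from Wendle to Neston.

16 mi

Running Dijkstra from Wendle:
Wendle: 0
Yarm: 3  (via Wendle)
Eskin: 6  (via Yarm)
Colne: 7  (via Yarm)
Arlen: 11  (via Yarm)
Hale: 14  (via Arlen)
Neston: 16  (via Colne)
Shortest route: Wendle–Yarm–Colne–Neston = 16 mi.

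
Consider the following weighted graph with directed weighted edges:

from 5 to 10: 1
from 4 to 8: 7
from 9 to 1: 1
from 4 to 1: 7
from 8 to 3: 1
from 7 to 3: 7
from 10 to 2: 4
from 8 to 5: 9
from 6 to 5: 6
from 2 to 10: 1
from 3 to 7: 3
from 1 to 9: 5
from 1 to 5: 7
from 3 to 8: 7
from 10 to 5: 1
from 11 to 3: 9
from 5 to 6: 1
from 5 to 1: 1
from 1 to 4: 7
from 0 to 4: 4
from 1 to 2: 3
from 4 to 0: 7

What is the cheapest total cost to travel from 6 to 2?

Candidate routes:
6 → 5 → 1 → 2: 6+1+3 = 10
6 → 5 → 10 → 2: 6+1+4 = 11
The minimum is 10 via 6 → 5 → 1 → 2.

10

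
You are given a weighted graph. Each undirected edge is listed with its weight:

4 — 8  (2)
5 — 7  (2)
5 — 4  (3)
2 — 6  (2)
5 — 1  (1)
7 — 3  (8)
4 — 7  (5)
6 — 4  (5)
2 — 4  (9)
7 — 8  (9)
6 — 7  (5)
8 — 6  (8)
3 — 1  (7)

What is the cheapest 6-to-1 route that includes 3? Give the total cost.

20

Best 6 to 3: 6–7–3 costing 13
Best 3 to 1: 3–1 costing 7
Total via 3: 13 + 7 = 20.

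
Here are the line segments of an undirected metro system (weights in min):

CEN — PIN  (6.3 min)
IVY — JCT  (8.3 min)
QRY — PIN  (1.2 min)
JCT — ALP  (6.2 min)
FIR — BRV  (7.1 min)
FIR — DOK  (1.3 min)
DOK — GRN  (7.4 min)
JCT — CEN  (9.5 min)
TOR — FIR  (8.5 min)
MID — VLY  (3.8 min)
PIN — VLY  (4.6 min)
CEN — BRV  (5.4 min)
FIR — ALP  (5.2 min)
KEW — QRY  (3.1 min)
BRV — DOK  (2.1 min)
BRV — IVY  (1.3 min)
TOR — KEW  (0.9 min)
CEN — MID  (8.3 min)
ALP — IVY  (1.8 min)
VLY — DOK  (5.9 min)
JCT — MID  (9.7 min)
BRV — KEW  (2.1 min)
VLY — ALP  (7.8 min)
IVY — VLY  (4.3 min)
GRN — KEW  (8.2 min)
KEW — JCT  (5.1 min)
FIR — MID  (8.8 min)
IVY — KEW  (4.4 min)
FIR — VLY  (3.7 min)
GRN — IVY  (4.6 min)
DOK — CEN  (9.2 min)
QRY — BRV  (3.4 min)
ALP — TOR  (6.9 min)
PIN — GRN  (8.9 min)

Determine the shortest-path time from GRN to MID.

Settle nodes by increasing distance from GRN:
GRN: 0
IVY: 4.6  (via GRN)
BRV: 5.9  (via IVY)
ALP: 6.4  (via IVY)
DOK: 7.4  (via GRN)
KEW: 8  (via BRV)
FIR: 8.7  (via DOK)
PIN: 8.9  (via GRN)
VLY: 8.9  (via IVY)
TOR: 8.9  (via KEW)
QRY: 9.3  (via BRV)
CEN: 11.3  (via BRV)
JCT: 12.6  (via ALP)
MID: 12.7  (via VLY)
Shortest route: GRN → IVY → VLY → MID = 12.7 min.

12.7 min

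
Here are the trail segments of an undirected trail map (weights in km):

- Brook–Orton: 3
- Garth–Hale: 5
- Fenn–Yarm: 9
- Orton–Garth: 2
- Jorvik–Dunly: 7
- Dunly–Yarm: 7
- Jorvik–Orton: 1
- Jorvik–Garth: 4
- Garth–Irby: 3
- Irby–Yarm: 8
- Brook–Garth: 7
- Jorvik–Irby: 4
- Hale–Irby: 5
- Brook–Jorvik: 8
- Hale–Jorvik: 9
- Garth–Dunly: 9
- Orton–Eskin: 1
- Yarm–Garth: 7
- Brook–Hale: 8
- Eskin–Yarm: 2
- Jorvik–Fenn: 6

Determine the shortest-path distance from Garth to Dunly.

9 km

Enumerating some paths:
Garth–Orton–Jorvik–Dunly: 2+1+7 = 10
Garth–Dunly: 9 = 9
The minimum is 9 km via Garth–Dunly.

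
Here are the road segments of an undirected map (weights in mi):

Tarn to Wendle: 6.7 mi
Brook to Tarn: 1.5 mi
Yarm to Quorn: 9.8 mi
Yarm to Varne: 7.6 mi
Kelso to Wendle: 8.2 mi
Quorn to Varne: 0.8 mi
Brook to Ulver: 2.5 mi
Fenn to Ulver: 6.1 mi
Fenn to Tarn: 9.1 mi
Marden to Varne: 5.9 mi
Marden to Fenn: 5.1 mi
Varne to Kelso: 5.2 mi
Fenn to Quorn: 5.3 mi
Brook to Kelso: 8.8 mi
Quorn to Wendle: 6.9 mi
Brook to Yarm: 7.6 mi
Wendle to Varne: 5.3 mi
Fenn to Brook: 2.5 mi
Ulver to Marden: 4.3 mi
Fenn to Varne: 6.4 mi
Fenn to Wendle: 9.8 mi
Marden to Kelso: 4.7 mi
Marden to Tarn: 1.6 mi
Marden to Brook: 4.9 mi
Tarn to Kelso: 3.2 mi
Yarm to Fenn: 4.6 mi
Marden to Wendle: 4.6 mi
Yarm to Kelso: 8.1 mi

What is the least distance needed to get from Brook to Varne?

8.6 mi

Compare a few routes:
Brook–Fenn–Varne: 2.5+6.4 = 8.9
Brook–Fenn–Quorn–Varne: 2.5+5.3+0.8 = 8.6
Cheapest is Brook–Fenn–Quorn–Varne at 8.6 mi.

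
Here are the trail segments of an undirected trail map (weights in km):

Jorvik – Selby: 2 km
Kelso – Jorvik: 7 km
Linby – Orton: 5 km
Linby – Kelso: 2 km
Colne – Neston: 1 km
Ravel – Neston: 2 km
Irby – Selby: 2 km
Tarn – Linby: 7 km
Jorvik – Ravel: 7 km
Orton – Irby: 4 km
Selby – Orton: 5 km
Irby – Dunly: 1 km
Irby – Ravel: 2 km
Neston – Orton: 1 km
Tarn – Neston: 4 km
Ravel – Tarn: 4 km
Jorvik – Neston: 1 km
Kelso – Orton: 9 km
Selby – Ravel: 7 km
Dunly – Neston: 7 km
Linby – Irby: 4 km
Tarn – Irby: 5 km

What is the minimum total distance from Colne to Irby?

Candidate routes:
Colne–Neston–Ravel–Irby: 1+2+2 = 5
Colne–Neston–Dunly–Irby: 1+7+1 = 9
Colne–Neston–Orton–Irby: 1+1+4 = 6
Colne–Neston–Jorvik–Selby–Irby: 1+1+2+2 = 6
The minimum is 5 km via Colne–Neston–Ravel–Irby.

5 km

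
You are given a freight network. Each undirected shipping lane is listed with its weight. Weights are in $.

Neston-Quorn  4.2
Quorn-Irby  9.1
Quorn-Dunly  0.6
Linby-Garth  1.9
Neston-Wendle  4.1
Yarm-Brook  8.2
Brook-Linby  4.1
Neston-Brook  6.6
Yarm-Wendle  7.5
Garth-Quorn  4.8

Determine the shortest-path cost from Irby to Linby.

Running Dijkstra from Irby:
Irby: 0
Quorn: 9.1  (via Irby)
Dunly: 9.7  (via Quorn)
Neston: 13.3  (via Quorn)
Garth: 13.9  (via Quorn)
Linby: 15.8  (via Garth)
Shortest route: Irby → Quorn → Garth → Linby = $15.8.

$15.8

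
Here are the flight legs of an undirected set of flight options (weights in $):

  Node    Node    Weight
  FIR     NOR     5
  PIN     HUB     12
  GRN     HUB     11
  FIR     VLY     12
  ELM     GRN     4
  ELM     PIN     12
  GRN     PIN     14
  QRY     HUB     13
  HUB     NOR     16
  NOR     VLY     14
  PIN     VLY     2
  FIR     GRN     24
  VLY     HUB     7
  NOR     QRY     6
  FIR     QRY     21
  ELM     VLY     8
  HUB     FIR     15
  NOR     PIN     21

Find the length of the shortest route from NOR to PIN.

Settle nodes by increasing distance from NOR:
NOR: 0
FIR: 5  (via NOR)
QRY: 6  (via NOR)
VLY: 14  (via NOR)
PIN: 16  (via VLY)
Shortest route: NOR → VLY → PIN = $16.

$16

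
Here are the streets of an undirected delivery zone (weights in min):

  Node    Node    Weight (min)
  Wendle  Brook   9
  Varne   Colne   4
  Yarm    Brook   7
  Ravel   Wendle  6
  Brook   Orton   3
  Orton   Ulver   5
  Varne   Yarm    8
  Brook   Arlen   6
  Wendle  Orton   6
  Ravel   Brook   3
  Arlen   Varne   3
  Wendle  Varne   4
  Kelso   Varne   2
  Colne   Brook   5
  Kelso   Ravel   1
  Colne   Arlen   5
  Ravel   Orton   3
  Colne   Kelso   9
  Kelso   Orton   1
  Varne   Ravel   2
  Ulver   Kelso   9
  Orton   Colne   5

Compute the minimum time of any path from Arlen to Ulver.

Running Dijkstra from Arlen:
Arlen: 0
Varne: 3  (via Arlen)
Ravel: 5  (via Varne)
Colne: 5  (via Arlen)
Kelso: 5  (via Varne)
Brook: 6  (via Arlen)
Orton: 6  (via Kelso)
Wendle: 7  (via Varne)
Ulver: 11  (via Orton)
Shortest route: Arlen → Varne → Kelso → Orton → Ulver = 11 min.

11 min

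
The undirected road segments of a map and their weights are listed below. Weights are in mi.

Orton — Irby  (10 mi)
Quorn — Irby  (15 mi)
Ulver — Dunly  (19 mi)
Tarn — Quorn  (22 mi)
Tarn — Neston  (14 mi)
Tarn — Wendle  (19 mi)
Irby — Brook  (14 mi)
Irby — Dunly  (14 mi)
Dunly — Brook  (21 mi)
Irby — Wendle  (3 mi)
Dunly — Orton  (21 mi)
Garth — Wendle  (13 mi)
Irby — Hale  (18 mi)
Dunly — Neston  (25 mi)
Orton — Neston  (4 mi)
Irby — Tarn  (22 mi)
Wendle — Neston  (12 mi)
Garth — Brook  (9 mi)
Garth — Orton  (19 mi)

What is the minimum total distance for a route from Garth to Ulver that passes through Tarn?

87 mi

Shortest Garth→Tarn: Garth → Wendle → Tarn = 32
Best Tarn to Ulver: Tarn → Irby → Dunly → Ulver costing 55
Total via Tarn: 32 + 55 = 87 mi.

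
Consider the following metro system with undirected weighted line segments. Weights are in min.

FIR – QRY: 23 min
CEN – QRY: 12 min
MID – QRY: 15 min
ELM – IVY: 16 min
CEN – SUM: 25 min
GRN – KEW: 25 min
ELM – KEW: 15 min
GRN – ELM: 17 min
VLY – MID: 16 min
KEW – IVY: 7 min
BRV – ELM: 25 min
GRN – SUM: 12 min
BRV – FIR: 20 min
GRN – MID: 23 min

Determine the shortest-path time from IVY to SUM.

44 min

Candidate routes:
IVY–KEW–GRN–SUM: 7+25+12 = 44
IVY–ELM–KEW–GRN–SUM: 16+15+25+12 = 68
IVY–ELM–GRN–SUM: 16+17+12 = 45
IVY–KEW–ELM–GRN–SUM: 7+15+17+12 = 51
The minimum is 44 min via IVY–KEW–GRN–SUM.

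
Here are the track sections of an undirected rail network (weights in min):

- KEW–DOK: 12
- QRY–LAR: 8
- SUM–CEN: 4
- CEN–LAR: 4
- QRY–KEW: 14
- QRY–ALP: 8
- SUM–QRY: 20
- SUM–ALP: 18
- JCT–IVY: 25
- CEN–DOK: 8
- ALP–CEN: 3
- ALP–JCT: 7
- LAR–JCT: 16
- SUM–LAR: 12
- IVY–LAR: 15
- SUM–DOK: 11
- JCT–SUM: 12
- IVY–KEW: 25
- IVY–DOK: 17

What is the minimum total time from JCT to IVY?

25 min

Enumerating some paths:
JCT–ALP–CEN–LAR–IVY: 7+3+4+15 = 29
JCT–IVY: 25 = 25
The minimum is 25 min via JCT–IVY.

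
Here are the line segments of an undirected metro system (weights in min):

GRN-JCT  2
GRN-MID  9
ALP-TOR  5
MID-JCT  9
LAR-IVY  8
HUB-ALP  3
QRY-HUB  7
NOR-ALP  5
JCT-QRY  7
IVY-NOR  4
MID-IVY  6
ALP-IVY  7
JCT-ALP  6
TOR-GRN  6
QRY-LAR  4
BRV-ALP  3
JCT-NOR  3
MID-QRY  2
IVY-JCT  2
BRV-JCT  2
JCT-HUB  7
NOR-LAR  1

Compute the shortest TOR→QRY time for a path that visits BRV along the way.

17 min

Shortest TOR→BRV: TOR–ALP–BRV = 8
Shortest BRV→QRY: BRV–JCT–QRY = 9
Total via BRV: 8 + 9 = 17 min.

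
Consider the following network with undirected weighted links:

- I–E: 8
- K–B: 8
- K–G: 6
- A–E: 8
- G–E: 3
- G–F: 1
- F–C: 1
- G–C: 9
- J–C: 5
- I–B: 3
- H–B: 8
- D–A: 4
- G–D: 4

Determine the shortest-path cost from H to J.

29

Enumerating some paths:
H–B–I–E–G–C–J: 8+3+8+3+9+5 = 36
H–B–K–G–F–C–J: 8+8+6+1+1+5 = 29
The minimum is 29 via H–B–K–G–F–C–J.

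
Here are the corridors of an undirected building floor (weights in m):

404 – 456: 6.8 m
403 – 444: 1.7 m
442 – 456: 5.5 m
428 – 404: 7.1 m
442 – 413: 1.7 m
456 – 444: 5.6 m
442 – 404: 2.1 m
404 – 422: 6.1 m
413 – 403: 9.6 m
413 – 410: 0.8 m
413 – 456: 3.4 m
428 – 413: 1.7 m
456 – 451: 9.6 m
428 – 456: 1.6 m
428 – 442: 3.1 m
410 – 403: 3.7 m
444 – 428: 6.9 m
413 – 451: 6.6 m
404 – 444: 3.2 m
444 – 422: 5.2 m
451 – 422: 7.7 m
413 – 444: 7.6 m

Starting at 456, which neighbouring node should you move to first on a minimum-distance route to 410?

428

Enumerating some paths:
456 - 413 - 410: 3.4+0.8 = 4.2
456 - 442 - 413 - 410: 5.5+1.7+0.8 = 8
456 - 428 - 442 - 413 - 410: 1.6+3.1+1.7+0.8 = 7.2
456 - 428 - 413 - 410: 1.6+1.7+0.8 = 4.1
Cheapest is 456 - 428 - 413 - 410 at 4.1 m.
So from 456 the first move is to 428.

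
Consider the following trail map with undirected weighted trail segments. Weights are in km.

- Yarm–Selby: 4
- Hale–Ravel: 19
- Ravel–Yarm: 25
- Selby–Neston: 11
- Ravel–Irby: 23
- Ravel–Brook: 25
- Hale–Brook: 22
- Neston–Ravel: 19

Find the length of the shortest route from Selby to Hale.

Settle nodes by increasing distance from Selby:
Selby: 0
Yarm: 4  (via Selby)
Neston: 11  (via Selby)
Ravel: 29  (via Yarm)
Hale: 48  (via Ravel)
Shortest route: Selby–Yarm–Ravel–Hale = 48 km.

48 km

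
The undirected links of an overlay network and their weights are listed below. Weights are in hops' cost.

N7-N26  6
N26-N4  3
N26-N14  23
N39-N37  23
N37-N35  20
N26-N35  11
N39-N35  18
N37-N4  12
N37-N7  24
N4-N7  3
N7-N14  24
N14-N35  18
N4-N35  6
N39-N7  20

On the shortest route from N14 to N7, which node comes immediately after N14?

Candidate routes:
N14–N35–N4–N7: 18+6+3 = 27
N14–N7: 24 = 24
N14–N26–N7: 23+6 = 29
N14–N26–N4–N7: 23+3+3 = 29
Cheapest is N14–N7 at 24 hops' cost.
So from N14 the first move is to N7.

N7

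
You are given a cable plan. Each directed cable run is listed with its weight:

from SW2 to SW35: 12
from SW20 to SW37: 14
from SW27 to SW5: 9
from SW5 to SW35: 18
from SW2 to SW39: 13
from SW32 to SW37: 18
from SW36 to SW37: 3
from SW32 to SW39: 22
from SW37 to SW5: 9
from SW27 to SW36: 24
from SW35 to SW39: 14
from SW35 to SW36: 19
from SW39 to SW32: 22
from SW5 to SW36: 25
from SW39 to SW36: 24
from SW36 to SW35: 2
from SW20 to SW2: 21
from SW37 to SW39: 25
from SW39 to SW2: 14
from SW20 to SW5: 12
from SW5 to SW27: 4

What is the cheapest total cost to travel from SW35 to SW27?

35

Enumerating some paths:
SW35 - SW39 - SW36 - SW37 - SW5 - SW27: 14+24+3+9+4 = 54
SW35 - SW36 - SW37 - SW5 - SW27: 19+3+9+4 = 35
The minimum is 35 via SW35 - SW36 - SW37 - SW5 - SW27.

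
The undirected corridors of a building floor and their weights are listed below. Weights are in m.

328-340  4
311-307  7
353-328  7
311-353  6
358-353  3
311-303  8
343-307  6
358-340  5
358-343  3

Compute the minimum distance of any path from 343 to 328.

12 m

Settle nodes by increasing distance from 343:
343: 0
358: 3  (via 343)
353: 6  (via 358)
307: 6  (via 343)
340: 8  (via 358)
311: 12  (via 353)
328: 12  (via 340)
Shortest route: 343–358–340–328 = 12 m.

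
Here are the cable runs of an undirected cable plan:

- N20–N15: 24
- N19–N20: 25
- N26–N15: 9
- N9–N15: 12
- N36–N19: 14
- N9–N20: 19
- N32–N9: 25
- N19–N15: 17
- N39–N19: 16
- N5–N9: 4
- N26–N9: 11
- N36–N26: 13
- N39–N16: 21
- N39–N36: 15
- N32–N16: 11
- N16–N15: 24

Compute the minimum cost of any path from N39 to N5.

43

Running Dijkstra from N39:
N39: 0
N36: 15  (via N39)
N19: 16  (via N39)
N16: 21  (via N39)
N26: 28  (via N36)
N32: 32  (via N16)
N15: 33  (via N19)
N9: 39  (via N26)
N20: 41  (via N19)
N5: 43  (via N9)
Shortest route: N39–N36–N26–N9–N5 = 43.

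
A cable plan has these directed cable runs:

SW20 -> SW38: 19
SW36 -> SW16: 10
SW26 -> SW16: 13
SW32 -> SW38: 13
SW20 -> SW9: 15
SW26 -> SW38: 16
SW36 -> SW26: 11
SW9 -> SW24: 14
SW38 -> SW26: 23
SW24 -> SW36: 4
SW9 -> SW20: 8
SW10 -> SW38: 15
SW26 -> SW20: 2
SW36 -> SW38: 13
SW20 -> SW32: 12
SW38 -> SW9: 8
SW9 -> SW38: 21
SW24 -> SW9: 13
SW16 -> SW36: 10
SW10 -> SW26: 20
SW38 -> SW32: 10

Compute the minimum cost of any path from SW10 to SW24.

Candidate routes:
SW10–SW38–SW9–SW24: 15+8+14 = 37
SW10–SW26–SW20–SW9–SW24: 20+2+15+14 = 51
The minimum is 37 via SW10–SW38–SW9–SW24.

37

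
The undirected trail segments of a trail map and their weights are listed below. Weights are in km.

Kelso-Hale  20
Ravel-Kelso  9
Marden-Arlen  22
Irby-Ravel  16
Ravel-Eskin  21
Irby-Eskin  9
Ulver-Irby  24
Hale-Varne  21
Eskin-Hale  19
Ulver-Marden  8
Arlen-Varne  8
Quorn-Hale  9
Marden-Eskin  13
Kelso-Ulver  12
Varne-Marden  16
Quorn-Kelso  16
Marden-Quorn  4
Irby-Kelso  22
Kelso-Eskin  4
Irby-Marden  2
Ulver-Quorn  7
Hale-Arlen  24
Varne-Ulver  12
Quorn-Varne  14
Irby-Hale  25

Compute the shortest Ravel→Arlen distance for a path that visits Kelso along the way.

Shortest Ravel→Kelso: Ravel → Kelso = 9
Shortest Kelso→Arlen: Kelso → Ulver → Varne → Arlen = 32
Total via Kelso: 9 + 32 = 41 km.

41 km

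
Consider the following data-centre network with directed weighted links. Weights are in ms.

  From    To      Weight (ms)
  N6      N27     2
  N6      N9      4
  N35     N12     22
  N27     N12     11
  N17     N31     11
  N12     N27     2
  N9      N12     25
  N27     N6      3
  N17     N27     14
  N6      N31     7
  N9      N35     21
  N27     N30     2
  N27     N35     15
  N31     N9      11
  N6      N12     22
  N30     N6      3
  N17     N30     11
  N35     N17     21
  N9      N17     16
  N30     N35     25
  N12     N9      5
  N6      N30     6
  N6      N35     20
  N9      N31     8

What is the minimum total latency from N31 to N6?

41 ms

Shortest distances from N31:
N31: 0
N9: 11  (via N31)
N17: 27  (via N9)
N35: 32  (via N9)
N12: 36  (via N9)
N27: 38  (via N12)
N30: 38  (via N17)
N6: 41  (via N27)
Shortest route: N31 → N9 → N12 → N27 → N6 = 41 ms.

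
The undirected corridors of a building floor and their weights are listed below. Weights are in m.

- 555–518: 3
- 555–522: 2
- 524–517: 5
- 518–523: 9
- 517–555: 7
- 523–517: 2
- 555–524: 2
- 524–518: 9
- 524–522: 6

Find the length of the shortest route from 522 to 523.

Settle nodes by increasing distance from 522:
522: 0
555: 2  (via 522)
524: 4  (via 555)
518: 5  (via 555)
517: 9  (via 555)
523: 11  (via 517)
Shortest route: 522 → 555 → 517 → 523 = 11 m.

11 m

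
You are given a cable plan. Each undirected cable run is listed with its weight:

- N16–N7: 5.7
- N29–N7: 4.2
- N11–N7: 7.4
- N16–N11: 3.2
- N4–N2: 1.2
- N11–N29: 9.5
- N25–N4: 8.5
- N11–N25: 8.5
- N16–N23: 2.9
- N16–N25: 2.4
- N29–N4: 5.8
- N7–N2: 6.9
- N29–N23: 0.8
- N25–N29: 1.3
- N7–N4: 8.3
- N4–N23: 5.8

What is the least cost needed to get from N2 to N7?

6.9

Settle nodes by increasing distance from N2:
N2: 0
N4: 1.2  (via N2)
N7: 6.9  (via N2)
Shortest route: N2 → N7 = 6.9.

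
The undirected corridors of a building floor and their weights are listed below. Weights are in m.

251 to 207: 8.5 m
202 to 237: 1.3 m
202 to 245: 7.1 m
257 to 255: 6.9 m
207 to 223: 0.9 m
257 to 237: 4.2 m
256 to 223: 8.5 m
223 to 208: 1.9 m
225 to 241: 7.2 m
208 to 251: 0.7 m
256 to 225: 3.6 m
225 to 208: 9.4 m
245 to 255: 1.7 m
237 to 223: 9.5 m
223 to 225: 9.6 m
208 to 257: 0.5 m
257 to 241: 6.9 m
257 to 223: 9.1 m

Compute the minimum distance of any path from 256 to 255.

17.8 m

Candidate routes:
256–225–208–257–255: 3.6+9.4+0.5+6.9 = 20.4
256–223–257–255: 8.5+9.1+6.9 = 24.5
256–223–208–257–255: 8.5+1.9+0.5+6.9 = 17.8
256–225–223–208–257–255: 3.6+9.6+1.9+0.5+6.9 = 22.5
Cheapest is 256–223–208–257–255 at 17.8 m.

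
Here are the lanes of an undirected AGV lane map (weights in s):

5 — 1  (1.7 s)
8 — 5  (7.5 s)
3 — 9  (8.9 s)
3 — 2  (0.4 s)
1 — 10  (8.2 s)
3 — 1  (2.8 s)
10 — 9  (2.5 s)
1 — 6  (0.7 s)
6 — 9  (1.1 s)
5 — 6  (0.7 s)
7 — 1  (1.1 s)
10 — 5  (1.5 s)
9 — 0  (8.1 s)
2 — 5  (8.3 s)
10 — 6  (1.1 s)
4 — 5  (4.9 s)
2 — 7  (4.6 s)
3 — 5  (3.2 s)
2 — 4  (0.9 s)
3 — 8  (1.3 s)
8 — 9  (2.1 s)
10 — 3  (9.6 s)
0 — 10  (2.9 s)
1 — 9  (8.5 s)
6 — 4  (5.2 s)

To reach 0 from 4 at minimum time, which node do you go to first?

2

Compare a few routes:
4–2–3–5–10–0: 0.9+0.4+3.2+1.5+2.9 = 8.9
4–6–10–0: 5.2+1.1+2.9 = 9.2
4–2–3–1–6–10–0: 0.9+0.4+2.8+0.7+1.1+2.9 = 8.8
Cheapest is 4–2–3–1–6–10–0 at 8.8 s.
So from 4 the first move is to 2.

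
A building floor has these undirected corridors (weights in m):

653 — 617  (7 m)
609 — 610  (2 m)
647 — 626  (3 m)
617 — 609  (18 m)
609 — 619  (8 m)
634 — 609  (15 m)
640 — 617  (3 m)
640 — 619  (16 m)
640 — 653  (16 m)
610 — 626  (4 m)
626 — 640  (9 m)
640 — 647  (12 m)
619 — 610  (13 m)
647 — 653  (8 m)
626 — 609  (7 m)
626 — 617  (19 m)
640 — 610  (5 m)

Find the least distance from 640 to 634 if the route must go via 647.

36 m

Best 640 to 647: 640 → 647 costing 12
Best 647 to 634: 647 → 626 → 610 → 609 → 634 costing 24
Total via 647: 12 + 24 = 36 m.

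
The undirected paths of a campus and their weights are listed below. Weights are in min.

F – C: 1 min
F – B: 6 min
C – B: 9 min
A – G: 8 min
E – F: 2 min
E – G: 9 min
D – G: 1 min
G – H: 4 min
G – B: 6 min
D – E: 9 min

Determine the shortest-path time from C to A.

20 min

Running Dijkstra from C:
C: 0
F: 1  (via C)
E: 3  (via F)
B: 7  (via F)
D: 12  (via E)
G: 12  (via E)
H: 16  (via G)
A: 20  (via G)
Shortest route: C–F–E–G–A = 20 min.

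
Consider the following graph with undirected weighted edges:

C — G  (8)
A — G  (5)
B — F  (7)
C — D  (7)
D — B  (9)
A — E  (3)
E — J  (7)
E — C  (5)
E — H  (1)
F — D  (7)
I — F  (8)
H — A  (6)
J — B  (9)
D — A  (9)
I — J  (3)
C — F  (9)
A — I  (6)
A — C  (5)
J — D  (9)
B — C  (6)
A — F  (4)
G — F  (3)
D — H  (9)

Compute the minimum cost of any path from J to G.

Compare a few routes:
J–I–A–G: 3+6+5 = 14
J–I–A–F–G: 3+6+4+3 = 16
J–E–A–G: 7+3+5 = 15
Cheapest is J–I–A–G at 14.

14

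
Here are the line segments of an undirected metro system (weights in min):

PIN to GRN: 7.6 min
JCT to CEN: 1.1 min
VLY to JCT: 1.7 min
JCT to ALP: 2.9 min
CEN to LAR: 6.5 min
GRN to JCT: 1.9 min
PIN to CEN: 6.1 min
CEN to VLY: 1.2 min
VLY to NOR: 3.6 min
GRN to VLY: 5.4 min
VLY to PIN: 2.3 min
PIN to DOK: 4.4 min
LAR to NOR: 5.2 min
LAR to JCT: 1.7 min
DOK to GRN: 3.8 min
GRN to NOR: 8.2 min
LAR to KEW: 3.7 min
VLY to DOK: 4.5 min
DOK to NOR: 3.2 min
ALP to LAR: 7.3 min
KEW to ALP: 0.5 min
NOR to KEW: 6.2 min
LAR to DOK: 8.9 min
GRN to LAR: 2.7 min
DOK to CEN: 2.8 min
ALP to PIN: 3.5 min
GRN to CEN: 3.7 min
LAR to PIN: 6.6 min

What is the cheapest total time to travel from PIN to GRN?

5.9 min

Enumerating some paths:
PIN → VLY → CEN → JCT → GRN: 2.3+1.2+1.1+1.9 = 6.5
PIN → VLY → JCT → GRN: 2.3+1.7+1.9 = 5.9
Cheapest is PIN → VLY → JCT → GRN at 5.9 min.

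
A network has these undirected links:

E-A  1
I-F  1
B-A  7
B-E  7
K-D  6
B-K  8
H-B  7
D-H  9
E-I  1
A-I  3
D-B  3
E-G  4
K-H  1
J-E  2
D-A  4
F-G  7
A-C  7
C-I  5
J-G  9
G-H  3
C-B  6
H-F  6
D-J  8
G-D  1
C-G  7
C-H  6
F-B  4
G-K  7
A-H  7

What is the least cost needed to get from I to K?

Enumerating some paths:
I - E - G - H - K: 1+4+3+1 = 9
I - F - H - K: 1+6+1 = 8
I - E - A - H - K: 1+1+7+1 = 10
The minimum is 8 via I - F - H - K.

8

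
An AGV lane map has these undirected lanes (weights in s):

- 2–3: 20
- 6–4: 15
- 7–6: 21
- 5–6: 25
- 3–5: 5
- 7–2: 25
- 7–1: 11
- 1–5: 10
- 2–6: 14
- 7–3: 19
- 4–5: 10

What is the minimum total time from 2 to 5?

25 s

Settle nodes by increasing distance from 2:
2: 0
6: 14  (via 2)
3: 20  (via 2)
5: 25  (via 3)
Shortest route: 2–3–5 = 25 s.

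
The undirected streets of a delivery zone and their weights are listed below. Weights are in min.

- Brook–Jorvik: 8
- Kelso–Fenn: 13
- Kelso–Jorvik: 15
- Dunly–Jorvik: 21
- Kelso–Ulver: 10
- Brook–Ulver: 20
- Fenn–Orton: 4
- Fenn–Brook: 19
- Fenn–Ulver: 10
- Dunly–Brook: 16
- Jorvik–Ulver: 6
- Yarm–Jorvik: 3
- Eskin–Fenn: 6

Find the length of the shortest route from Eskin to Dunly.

Enumerating some paths:
Eskin–Fenn–Ulver–Jorvik–Brook–Dunly: 6+10+6+8+16 = 46
Eskin–Fenn–Ulver–Brook–Dunly: 6+10+20+16 = 52
Eskin–Fenn–Brook–Dunly: 6+19+16 = 41
Eskin–Fenn–Ulver–Jorvik–Dunly: 6+10+6+21 = 43
The minimum is 41 min via Eskin–Fenn–Brook–Dunly.

41 min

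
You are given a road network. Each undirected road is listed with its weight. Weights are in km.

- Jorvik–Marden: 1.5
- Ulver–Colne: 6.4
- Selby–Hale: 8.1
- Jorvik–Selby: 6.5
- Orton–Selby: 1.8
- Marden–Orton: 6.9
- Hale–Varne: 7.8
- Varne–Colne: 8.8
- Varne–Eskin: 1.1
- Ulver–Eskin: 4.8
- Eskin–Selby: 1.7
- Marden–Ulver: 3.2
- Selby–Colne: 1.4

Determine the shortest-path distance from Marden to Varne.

9.1 km

Candidate routes:
Marden → Ulver → Eskin → Varne: 3.2+4.8+1.1 = 9.1
Marden → Jorvik → Selby → Eskin → Varne: 1.5+6.5+1.7+1.1 = 10.8
The minimum is 9.1 km via Marden → Ulver → Eskin → Varne.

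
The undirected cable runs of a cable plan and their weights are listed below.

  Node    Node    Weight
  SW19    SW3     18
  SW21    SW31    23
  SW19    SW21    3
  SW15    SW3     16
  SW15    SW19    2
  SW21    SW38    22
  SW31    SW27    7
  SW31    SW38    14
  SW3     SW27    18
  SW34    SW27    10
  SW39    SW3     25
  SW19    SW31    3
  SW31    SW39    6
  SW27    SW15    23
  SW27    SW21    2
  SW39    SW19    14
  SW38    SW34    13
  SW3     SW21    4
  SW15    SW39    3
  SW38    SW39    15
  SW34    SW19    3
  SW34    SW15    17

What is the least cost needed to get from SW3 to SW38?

Compare a few routes:
SW3 → SW21 → SW19 → SW34 → SW38: 4+3+3+13 = 23
SW3 → SW21 → SW19 → SW31 → SW38: 4+3+3+14 = 24
The minimum is 23 via SW3 → SW21 → SW19 → SW34 → SW38.

23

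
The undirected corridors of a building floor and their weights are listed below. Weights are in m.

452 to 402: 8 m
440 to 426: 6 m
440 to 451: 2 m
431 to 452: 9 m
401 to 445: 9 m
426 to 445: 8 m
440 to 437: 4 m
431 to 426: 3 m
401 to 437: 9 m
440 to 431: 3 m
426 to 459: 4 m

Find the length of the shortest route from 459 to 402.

Candidate routes:
459 → 426 → 431 → 452 → 402: 4+3+9+8 = 24
459 → 426 → 440 → 431 → 452 → 402: 4+6+3+9+8 = 30
The minimum is 24 m via 459 → 426 → 431 → 452 → 402.

24 m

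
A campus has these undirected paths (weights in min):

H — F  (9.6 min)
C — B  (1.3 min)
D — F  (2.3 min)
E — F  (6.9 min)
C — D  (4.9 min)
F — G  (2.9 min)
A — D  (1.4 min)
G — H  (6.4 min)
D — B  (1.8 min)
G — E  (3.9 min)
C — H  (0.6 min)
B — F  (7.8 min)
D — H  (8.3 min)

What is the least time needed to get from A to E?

10.5 min

Enumerating some paths:
A → D → C → H → G → E: 1.4+4.9+0.6+6.4+3.9 = 17.2
A → D → B → C → H → G → E: 1.4+1.8+1.3+0.6+6.4+3.9 = 15.4
A → D → F → G → E: 1.4+2.3+2.9+3.9 = 10.5
A → D → F → E: 1.4+2.3+6.9 = 10.6
The minimum is 10.5 min via A → D → F → G → E.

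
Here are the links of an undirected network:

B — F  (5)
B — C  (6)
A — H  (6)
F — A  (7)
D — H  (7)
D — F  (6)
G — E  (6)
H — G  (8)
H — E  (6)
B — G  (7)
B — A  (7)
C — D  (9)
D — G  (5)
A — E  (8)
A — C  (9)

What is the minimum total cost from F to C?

Settle nodes by increasing distance from F:
F: 0
B: 5  (via F)
D: 6  (via F)
A: 7  (via F)
C: 11  (via B)
Shortest route: F → B → C = 11.

11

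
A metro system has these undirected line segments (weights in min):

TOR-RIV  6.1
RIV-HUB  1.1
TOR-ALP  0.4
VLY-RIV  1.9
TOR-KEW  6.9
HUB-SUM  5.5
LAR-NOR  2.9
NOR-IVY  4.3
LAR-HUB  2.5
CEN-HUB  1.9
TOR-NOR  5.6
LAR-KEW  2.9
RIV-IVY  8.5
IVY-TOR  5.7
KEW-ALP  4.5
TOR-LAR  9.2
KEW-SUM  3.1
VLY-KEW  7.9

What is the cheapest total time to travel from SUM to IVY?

Settle nodes by increasing distance from SUM:
SUM: 0
KEW: 3.1  (via SUM)
HUB: 5.5  (via SUM)
LAR: 6  (via KEW)
RIV: 6.6  (via HUB)
CEN: 7.4  (via HUB)
ALP: 7.6  (via KEW)
TOR: 8  (via ALP)
VLY: 8.5  (via RIV)
NOR: 8.9  (via LAR)
IVY: 13.2  (via NOR)
Shortest route: SUM → KEW → LAR → NOR → IVY = 13.2 min.

13.2 min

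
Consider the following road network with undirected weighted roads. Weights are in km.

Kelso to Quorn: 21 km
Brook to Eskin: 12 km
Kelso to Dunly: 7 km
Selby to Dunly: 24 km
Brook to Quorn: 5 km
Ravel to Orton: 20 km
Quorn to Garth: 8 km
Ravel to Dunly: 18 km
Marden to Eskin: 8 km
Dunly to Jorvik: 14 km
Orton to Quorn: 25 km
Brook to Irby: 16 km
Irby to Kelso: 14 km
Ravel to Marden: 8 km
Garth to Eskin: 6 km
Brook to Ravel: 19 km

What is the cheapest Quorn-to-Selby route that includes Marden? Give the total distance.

72 km

Best Quorn to Marden: Quorn → Garth → Eskin → Marden costing 22
Best Marden to Selby: Marden → Ravel → Dunly → Selby costing 50
Total via Marden: 22 + 50 = 72 km.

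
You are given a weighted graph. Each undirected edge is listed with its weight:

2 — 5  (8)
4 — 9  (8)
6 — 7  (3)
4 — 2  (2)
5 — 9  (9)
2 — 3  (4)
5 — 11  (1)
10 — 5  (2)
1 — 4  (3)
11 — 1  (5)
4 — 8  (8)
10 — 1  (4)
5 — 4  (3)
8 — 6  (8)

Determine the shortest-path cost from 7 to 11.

23

Settle nodes by increasing distance from 7:
7: 0
6: 3  (via 7)
8: 11  (via 6)
4: 19  (via 8)
2: 21  (via 4)
1: 22  (via 4)
5: 22  (via 4)
11: 23  (via 5)
Shortest route: 7 → 6 → 8 → 4 → 5 → 11 = 23.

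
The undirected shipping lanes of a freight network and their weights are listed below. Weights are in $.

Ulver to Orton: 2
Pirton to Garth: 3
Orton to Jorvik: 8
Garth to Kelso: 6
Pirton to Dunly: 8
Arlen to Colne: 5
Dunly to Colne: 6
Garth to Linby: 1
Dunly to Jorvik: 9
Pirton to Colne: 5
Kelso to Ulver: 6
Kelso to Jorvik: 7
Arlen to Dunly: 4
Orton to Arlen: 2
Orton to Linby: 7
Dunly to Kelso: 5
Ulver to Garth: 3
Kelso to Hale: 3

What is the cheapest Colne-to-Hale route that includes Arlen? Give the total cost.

Shortest Colne→Arlen: Colne–Arlen = 5
Best Arlen to Hale: Arlen–Dunly–Kelso–Hale costing 12
Total via Arlen: 5 + 12 = $17.

$17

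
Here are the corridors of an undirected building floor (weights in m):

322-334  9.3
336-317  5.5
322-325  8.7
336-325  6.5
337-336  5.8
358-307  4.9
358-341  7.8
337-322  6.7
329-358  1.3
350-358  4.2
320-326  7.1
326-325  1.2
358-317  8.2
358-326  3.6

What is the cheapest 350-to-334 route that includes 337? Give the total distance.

37.3 m

Shortest 350→337: 350–358–326–325–336–337 = 21.3
Best 337 to 334: 337–322–334 costing 16
Total via 337: 21.3 + 16 = 37.3 m.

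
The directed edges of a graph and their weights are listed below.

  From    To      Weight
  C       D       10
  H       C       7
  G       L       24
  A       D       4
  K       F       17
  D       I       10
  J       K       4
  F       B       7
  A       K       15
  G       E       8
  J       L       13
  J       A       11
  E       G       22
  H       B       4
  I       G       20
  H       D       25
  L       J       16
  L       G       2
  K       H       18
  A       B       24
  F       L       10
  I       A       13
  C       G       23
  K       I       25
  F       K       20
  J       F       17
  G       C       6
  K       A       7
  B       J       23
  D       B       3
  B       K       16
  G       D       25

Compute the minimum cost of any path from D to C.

Enumerating some paths:
D → I → G → C: 10+20+6 = 36
D → B → K → H → C: 3+16+18+7 = 44
D → B → K → F → L → G → C: 3+16+17+10+2+6 = 54
D → B → J → L → G → C: 3+23+13+2+6 = 47
Cheapest is D → I → G → C at 36.

36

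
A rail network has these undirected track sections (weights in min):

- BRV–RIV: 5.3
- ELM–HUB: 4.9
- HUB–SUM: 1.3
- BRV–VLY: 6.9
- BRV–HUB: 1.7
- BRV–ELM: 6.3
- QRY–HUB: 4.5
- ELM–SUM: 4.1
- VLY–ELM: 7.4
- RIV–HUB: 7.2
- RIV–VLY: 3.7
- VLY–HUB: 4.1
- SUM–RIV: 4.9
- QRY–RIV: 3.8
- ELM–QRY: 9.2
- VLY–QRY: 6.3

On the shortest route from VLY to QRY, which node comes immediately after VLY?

QRY

Compare a few routes:
VLY - HUB - QRY: 4.1+4.5 = 8.6
VLY - QRY: 6.3 = 6.3
VLY - BRV - HUB - QRY: 6.9+1.7+4.5 = 13.1
VLY - RIV - QRY: 3.7+3.8 = 7.5
Cheapest is VLY - QRY at 6.3 min.
So from VLY the first move is to QRY.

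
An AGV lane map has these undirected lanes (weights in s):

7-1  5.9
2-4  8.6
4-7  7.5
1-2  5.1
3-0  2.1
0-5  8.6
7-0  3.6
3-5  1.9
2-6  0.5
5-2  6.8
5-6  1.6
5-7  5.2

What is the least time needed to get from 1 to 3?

9.1 s

Enumerating some paths:
1 - 2 - 5 - 3: 5.1+6.8+1.9 = 13.8
1 - 7 - 5 - 3: 5.9+5.2+1.9 = 13
1 - 7 - 0 - 3: 5.9+3.6+2.1 = 11.6
1 - 2 - 6 - 5 - 3: 5.1+0.5+1.6+1.9 = 9.1
Cheapest is 1 - 2 - 6 - 5 - 3 at 9.1 s.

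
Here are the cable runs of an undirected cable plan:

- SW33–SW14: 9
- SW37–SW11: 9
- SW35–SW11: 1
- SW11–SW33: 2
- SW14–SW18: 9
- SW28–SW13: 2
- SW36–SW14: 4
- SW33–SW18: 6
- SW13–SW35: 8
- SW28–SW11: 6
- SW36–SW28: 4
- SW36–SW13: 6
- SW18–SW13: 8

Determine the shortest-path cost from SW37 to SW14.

Running Dijkstra from SW37:
SW37: 0
SW11: 9  (via SW37)
SW35: 10  (via SW11)
SW33: 11  (via SW11)
SW28: 15  (via SW11)
SW18: 17  (via SW33)
SW13: 17  (via SW28)
SW36: 19  (via SW28)
SW14: 20  (via SW33)
Shortest route: SW37 → SW11 → SW33 → SW14 = 20.

20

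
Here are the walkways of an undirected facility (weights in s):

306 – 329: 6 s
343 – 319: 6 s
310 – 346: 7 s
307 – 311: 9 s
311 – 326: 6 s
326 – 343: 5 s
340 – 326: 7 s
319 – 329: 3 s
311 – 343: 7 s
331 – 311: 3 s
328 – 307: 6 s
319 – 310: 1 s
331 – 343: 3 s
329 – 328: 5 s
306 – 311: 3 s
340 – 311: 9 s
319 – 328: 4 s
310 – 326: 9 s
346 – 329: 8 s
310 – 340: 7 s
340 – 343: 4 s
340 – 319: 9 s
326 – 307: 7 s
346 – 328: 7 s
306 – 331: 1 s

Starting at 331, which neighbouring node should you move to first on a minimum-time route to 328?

306

Compare a few routes:
331–306–329–328: 1+6+5 = 12
331–311–306–329–328: 3+3+6+5 = 17
331–306–329–319–328: 1+6+3+4 = 14
331–343–319–328: 3+6+4 = 13
Cheapest is 331–306–329–328 at 12 s.
So from 331 the first move is to 306.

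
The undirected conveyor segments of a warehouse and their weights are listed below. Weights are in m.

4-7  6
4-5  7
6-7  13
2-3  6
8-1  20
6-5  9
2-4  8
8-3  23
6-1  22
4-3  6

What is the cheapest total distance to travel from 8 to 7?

Compare a few routes:
8 → 1 → 6 → 7: 20+22+13 = 55
8 → 3 → 2 → 4 → 7: 23+6+8+6 = 43
8 → 3 → 4 → 7: 23+6+6 = 35
Cheapest is 8 → 3 → 4 → 7 at 35 m.

35 m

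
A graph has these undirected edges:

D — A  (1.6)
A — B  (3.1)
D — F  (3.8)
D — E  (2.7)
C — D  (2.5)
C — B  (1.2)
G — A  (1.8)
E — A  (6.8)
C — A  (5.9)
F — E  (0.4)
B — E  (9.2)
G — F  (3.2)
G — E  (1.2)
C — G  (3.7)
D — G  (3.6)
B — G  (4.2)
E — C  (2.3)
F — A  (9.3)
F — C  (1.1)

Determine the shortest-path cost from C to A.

4.1

Enumerating some paths:
C → F → E → G → A: 1.1+0.4+1.2+1.8 = 4.5
C → D → A: 2.5+1.6 = 4.1
C → B → A: 1.2+3.1 = 4.3
The minimum is 4.1 via C → D → A.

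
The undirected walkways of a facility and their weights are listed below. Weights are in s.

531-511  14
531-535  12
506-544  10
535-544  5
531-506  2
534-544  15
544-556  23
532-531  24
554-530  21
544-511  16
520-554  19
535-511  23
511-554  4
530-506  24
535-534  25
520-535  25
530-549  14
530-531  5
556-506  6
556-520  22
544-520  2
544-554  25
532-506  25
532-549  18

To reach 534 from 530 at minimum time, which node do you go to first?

531

Enumerating some paths:
530–531–506–544–535–534: 5+2+10+5+25 = 47
530–531–506–544–534: 5+2+10+15 = 32
530–531–535–534: 5+12+25 = 42
530–531–535–544–534: 5+12+5+15 = 37
Cheapest is 530–531–506–544–534 at 32 s.
So from 530 the first move is to 531.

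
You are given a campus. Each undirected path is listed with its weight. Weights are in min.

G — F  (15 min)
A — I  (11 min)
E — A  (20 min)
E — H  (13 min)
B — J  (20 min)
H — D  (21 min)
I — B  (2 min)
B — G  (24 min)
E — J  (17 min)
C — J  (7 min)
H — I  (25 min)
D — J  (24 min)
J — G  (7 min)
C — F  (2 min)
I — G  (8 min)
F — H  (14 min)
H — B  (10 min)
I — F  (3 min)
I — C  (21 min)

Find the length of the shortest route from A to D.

Compare a few routes:
A–I–F–C–J–D: 11+3+2+7+24 = 47
A–I–B–H–D: 11+2+10+21 = 44
Cheapest is A–I–B–H–D at 44 min.

44 min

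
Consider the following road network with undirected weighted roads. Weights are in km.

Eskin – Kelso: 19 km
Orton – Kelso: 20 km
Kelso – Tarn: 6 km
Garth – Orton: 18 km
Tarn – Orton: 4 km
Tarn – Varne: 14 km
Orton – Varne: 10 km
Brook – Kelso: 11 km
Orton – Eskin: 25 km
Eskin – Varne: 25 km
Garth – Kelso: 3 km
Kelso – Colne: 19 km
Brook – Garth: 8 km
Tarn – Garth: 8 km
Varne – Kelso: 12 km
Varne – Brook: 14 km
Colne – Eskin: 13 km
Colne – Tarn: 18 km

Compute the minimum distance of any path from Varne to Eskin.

Settle nodes by increasing distance from Varne:
Varne: 0
Orton: 10  (via Varne)
Kelso: 12  (via Varne)
Brook: 14  (via Varne)
Tarn: 14  (via Varne)
Garth: 15  (via Kelso)
Eskin: 25  (via Varne)
Shortest route: Varne → Eskin = 25 km.

25 km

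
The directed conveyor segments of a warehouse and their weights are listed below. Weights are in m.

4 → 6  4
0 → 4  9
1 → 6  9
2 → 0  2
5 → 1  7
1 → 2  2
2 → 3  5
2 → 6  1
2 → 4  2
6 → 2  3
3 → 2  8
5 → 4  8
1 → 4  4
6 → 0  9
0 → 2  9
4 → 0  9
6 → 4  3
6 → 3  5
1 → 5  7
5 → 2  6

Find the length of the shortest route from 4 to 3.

Shortest distances from 4:
4: 0
6: 4  (via 4)
2: 7  (via 6)
0: 9  (via 4)
3: 9  (via 6)
Shortest route: 4–6–3 = 9 m.

9 m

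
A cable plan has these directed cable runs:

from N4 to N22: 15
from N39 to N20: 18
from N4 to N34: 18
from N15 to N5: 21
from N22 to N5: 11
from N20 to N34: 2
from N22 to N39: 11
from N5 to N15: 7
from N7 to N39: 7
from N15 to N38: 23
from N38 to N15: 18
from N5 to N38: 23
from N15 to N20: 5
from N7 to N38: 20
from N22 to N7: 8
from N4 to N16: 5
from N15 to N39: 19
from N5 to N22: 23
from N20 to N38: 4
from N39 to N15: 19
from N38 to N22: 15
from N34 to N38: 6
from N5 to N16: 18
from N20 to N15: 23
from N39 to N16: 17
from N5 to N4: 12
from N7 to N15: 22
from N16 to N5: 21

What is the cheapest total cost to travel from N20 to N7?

27

Candidate routes:
N20–N34–N38–N22–N7: 2+6+15+8 = 31
N20–N38–N22–N7: 4+15+8 = 27
Cheapest is N20–N38–N22–N7 at 27.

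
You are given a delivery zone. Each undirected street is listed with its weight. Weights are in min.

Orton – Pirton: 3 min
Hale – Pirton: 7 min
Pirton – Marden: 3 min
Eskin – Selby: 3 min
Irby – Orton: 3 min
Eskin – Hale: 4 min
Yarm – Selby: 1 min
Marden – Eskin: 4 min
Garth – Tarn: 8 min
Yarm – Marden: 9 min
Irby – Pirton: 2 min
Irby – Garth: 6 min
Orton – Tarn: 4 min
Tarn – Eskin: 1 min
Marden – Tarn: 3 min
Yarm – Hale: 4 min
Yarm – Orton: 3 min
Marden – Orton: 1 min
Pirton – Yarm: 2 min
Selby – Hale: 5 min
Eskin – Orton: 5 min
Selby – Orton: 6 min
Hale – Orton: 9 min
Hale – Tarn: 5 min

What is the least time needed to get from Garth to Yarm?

Running Dijkstra from Garth:
Garth: 0
Irby: 6  (via Garth)
Pirton: 8  (via Irby)
Tarn: 8  (via Garth)
Eskin: 9  (via Tarn)
Orton: 9  (via Irby)
Yarm: 10  (via Pirton)
Shortest route: Garth → Irby → Pirton → Yarm = 10 min.

10 min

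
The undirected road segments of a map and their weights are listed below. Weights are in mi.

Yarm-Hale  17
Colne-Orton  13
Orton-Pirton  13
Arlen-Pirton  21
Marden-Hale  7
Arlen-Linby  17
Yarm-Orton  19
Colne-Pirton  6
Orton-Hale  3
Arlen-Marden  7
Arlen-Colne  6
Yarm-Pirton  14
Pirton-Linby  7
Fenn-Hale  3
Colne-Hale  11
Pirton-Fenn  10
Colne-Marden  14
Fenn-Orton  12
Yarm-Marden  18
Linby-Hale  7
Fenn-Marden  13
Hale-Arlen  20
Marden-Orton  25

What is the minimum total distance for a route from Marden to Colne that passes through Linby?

Best Marden to Linby: Marden–Hale–Linby costing 14
Best Linby to Colne: Linby–Pirton–Colne costing 13
Total via Linby: 14 + 13 = 27 mi.

27 mi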